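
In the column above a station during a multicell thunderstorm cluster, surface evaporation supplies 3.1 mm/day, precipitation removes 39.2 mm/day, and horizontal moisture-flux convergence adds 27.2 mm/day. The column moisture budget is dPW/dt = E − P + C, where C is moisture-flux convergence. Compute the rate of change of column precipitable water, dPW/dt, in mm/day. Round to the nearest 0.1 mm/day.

dPW/dt = E − P + C = 3.1 − 39.2 + (27.2) = -8.9 mm/day.

dPW/dt ≈ -8.9 mm/day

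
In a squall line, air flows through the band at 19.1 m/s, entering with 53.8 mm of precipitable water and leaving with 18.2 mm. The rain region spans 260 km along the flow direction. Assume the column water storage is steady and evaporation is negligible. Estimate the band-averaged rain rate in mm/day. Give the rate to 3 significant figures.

Column moisture flux per unit crosswind length is F = V × PW.
Inflow: F_in = 19.1 × 53.8 = 1027.58 mm·m/s
Outflow: F_out = 19.1 × 18.2 = 347.62 mm·m/s
Steady-state rate R = (F_in − F_out)/L = (1027.58 − 347.62) / 260000 m = 2.615e-03 mm/s.
R = 2.615e-03 × 3600 × 24 = 226 mm/day.

R ≈ 226 mm/day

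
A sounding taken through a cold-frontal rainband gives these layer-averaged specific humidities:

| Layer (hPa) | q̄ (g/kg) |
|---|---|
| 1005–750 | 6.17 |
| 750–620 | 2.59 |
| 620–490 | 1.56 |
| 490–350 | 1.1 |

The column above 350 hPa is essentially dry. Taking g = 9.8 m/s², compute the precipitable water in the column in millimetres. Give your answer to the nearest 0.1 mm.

Precipitable water is the column-integrated vapour mass per unit area: PW = (1/g) Σ q̄ Δp, with q in kg/kg and Δp in Pa (1 kg/m² of water = 1 mm).
Layer 1005–750 hPa: Δp = 255 hPa = 25500 Pa, q̄ = 0.00617 kg/kg → 0.00617 × 25500 / 9.8 = 16.05 mm
Layer 750–620 hPa: Δp = 130 hPa = 13000 Pa, q̄ = 0.00259 kg/kg → 0.00259 × 13000 / 9.8 = 3.44 mm
Layer 620–490 hPa: Δp = 130 hPa = 13000 Pa, q̄ = 0.00156 kg/kg → 0.00156 × 13000 / 9.8 = 2.07 mm
Layer 490–350 hPa: Δp = 140 hPa = 14000 Pa, q̄ = 0.0011 kg/kg → 0.0011 × 14000 / 9.8 = 1.57 mm
PW = 16.05 + 3.44 + 2.07 + 1.57 = 23.13 ≈ 23.1 mm.

PW ≈ 23.1 mm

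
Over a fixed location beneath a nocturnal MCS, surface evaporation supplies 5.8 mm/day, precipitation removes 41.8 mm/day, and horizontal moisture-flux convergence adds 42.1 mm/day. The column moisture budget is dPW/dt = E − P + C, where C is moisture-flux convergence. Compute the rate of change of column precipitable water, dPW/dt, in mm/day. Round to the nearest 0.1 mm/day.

dPW/dt = E − P + C = 5.8 − 41.8 + (42.1) = 6.1 mm/day.

dPW/dt ≈ 6.1 mm/day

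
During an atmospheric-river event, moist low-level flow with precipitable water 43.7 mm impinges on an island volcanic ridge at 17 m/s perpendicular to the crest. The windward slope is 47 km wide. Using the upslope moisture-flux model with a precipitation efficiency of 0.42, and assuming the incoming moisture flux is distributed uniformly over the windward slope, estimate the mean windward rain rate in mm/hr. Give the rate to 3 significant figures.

Incoming column moisture flux per unit ridge length: F = V × PW = 17 × 43.7 = 742.9 mm·m/s.
Spread over the 47 km slope with efficiency ε = 0.42: R = ε·F/W = 0.42 × 742.9 / 47000 m = 6.639e-03 mm/s.
R = 6.639e-03 × 3600 = 23.9 mm/hr.

R ≈ 23.9 mm/hr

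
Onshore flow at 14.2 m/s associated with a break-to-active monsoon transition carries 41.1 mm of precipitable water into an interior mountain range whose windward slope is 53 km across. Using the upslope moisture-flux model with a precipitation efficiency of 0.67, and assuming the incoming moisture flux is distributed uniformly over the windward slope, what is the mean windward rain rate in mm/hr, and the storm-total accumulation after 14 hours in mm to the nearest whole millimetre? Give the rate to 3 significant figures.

R ≈ 26.6 mm/hr; total ≈ 372 mm

Incoming column moisture flux per unit ridge length: F = V × PW = 14.2 × 41.1 = 583.62 mm·m/s.
Spread over the 53 km slope with efficiency ε = 0.67: R = ε·F/W = 0.67 × 583.62 / 53000 m = 7.378e-03 mm/s.
R = 7.378e-03 × 3600 = 26.6 mm/hr.
Over 14 h: total = 26.6 × 14 = 372.4 ≈ 372 mm.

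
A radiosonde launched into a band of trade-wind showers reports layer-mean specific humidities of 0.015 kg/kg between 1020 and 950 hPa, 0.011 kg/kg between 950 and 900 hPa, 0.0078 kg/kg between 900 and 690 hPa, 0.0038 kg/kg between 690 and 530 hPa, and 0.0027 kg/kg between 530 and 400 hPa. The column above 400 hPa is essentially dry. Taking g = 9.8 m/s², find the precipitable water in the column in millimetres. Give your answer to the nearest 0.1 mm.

Precipitable water is the column-integrated vapour mass per unit area: PW = (1/g) Σ q̄ Δp, with q in kg/kg and Δp in Pa (1 kg/m² of water = 1 mm).
Layer 1020–950 hPa: Δp = 70 hPa = 7000 Pa, q̄ = 0.015 kg/kg → 0.015 × 7000 / 9.8 = 10.71 mm
Layer 950–900 hPa: Δp = 50 hPa = 5000 Pa, q̄ = 0.011 kg/kg → 0.011 × 5000 / 9.8 = 5.61 mm
Layer 900–690 hPa: Δp = 210 hPa = 21000 Pa, q̄ = 0.0078 kg/kg → 0.0078 × 21000 / 9.8 = 16.71 mm
Layer 690–530 hPa: Δp = 160 hPa = 16000 Pa, q̄ = 0.0038 kg/kg → 0.0038 × 16000 / 9.8 = 6.20 mm
Layer 530–400 hPa: Δp = 130 hPa = 13000 Pa, q̄ = 0.0027 kg/kg → 0.0027 × 13000 / 9.8 = 3.58 mm
PW = 10.71 + 5.61 + 16.71 + 6.20 + 3.58 = 42.81 ≈ 42.8 mm.

PW ≈ 42.8 mm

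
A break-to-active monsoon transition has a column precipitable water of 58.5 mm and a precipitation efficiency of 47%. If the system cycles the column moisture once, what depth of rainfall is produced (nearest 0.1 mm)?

Rainfall = ε × PW = 0.47 × 58.5 = 27.5 mm.

rainfall ≈ 27.5 mm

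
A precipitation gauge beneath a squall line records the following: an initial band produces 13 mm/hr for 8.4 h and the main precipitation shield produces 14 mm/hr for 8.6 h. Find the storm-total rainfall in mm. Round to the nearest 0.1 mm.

total ≈ 229.6 mm

Total = Σ Rᵢ Δtᵢ = 13 × 8.4 + 14 × 8.6
      = 109.2 + 120.4 = 229.6 mm.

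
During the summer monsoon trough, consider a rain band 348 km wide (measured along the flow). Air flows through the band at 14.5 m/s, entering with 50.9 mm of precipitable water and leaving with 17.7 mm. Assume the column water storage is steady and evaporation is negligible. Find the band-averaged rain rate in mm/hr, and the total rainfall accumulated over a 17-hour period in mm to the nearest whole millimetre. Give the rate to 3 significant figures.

R ≈ 4.98 mm/hr; total ≈ 85 mm

Column moisture flux per unit crosswind length is F = V × PW.
Inflow: F_in = 14.5 × 50.9 = 738.05 mm·m/s
Outflow: F_out = 14.5 × 17.7 = 256.65 mm·m/s
Steady-state rate R = (F_in − F_out)/L = (738.05 − 256.65) / 348000 m = 1.383e-03 mm/s.
R = 1.383e-03 × 3600 = 4.98 mm/hr.
Over 17 h: total = 4.98 × 17 = 84.66 ≈ 85 mm.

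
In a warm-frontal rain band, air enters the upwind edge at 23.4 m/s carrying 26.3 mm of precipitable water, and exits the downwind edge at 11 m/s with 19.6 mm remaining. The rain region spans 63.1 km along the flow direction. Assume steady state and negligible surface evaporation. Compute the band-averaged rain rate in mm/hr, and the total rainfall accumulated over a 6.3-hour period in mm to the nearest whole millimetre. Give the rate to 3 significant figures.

R ≈ 22.8 mm/hr; total ≈ 144 mm

Column moisture flux per unit crosswind length is F = V × PW.
Inflow: F_in = 23.4 × 26.3 = 615.42 mm·m/s
Outflow: F_out = 11 × 19.6 = 215.6 mm·m/s
Steady-state rate R = (F_in − F_out)/L = (615.42 − 215.6) / 63100 m = 6.336e-03 mm/s.
R = 6.336e-03 × 3600 = 22.8 mm/hr.
Over 6.3 h: total = 22.8 × 6.3 = 143.64 ≈ 144 mm.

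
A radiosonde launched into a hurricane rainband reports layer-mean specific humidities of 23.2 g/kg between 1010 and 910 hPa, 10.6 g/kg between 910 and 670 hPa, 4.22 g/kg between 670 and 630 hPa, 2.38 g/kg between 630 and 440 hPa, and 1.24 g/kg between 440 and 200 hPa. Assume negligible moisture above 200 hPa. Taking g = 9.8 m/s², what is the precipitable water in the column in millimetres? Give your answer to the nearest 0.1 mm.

PW ≈ 59.0 mm

Precipitable water is the column-integrated vapour mass per unit area: PW = (1/g) Σ q̄ Δp, with q in kg/kg and Δp in Pa (1 kg/m² of water = 1 mm).
Layer 1010–910 hPa: Δp = 100 hPa = 10000 Pa, q̄ = 0.0232 kg/kg → 0.0232 × 10000 / 9.8 = 23.67 mm
Layer 910–670 hPa: Δp = 240 hPa = 24000 Pa, q̄ = 0.0106 kg/kg → 0.0106 × 24000 / 9.8 = 25.96 mm
Layer 670–630 hPa: Δp = 40 hPa = 4000 Pa, q̄ = 0.00422 kg/kg → 0.00422 × 4000 / 9.8 = 1.72 mm
Layer 630–440 hPa: Δp = 190 hPa = 19000 Pa, q̄ = 0.00238 kg/kg → 0.00238 × 19000 / 9.8 = 4.61 mm
Layer 440–200 hPa: Δp = 240 hPa = 24000 Pa, q̄ = 0.00124 kg/kg → 0.00124 × 24000 / 9.8 = 3.04 mm
PW = 23.67 + 25.96 + 1.72 + 4.61 + 3.04 = 59.00 ≈ 59.0 mm.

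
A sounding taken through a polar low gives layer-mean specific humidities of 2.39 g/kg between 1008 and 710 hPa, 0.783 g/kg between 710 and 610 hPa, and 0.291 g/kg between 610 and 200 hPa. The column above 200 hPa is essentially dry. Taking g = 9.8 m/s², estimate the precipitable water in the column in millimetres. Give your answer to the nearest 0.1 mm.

Precipitable water is the column-integrated vapour mass per unit area: PW = (1/g) Σ q̄ Δp, with q in kg/kg and Δp in Pa (1 kg/m² of water = 1 mm).
Layer 1008–710 hPa: Δp = 298 hPa = 29800 Pa, q̄ = 0.00239 kg/kg → 0.00239 × 29800 / 9.8 = 7.27 mm
Layer 710–610 hPa: Δp = 100 hPa = 10000 Pa, q̄ = 0.000783 kg/kg → 0.000783 × 10000 / 9.8 = 0.80 mm
Layer 610–200 hPa: Δp = 410 hPa = 41000 Pa, q̄ = 0.000291 kg/kg → 0.000291 × 41000 / 9.8 = 1.22 mm
PW = 7.27 + 0.80 + 1.22 = 9.29 ≈ 9.3 mm.

PW ≈ 9.3 mm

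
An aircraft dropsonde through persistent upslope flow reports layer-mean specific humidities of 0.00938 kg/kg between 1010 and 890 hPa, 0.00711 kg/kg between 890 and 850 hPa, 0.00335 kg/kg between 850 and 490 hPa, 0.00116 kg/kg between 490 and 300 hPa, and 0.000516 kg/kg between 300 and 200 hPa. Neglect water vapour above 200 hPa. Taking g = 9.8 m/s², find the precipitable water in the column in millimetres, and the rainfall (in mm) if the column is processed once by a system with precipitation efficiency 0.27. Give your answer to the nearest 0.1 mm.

Precipitable water is the column-integrated vapour mass per unit area: PW = (1/g) Σ q̄ Δp, with q in kg/kg and Δp in Pa (1 kg/m² of water = 1 mm).
Layer 1010–890 hPa: Δp = 120 hPa = 12000 Pa, q̄ = 0.00938 kg/kg → 0.00938 × 12000 / 9.8 = 11.49 mm
Layer 890–850 hPa: Δp = 40 hPa = 4000 Pa, q̄ = 0.00711 kg/kg → 0.00711 × 4000 / 9.8 = 2.90 mm
Layer 850–490 hPa: Δp = 360 hPa = 36000 Pa, q̄ = 0.00335 kg/kg → 0.00335 × 36000 / 9.8 = 12.31 mm
Layer 490–300 hPa: Δp = 190 hPa = 19000 Pa, q̄ = 0.00116 kg/kg → 0.00116 × 19000 / 9.8 = 2.25 mm
Layer 300–200 hPa: Δp = 100 hPa = 10000 Pa, q̄ = 0.000516 kg/kg → 0.000516 × 10000 / 9.8 = 0.53 mm
PW = 11.49 + 2.90 + 12.31 + 2.25 + 0.53 = 29.48 ≈ 29.5 mm.
Rainfall = ε × PW = 0.27 × 29.5 = 8.0 mm.

PW ≈ 29.5 mm; rainfall ≈ 8.0 mm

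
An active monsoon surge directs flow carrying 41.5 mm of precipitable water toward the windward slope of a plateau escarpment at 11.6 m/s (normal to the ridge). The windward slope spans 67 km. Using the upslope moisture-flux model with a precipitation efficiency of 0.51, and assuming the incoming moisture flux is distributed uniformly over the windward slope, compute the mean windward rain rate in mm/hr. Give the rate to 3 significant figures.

Incoming column moisture flux per unit ridge length: F = V × PW = 11.6 × 41.5 = 481.4 mm·m/s.
Spread over the 67 km slope with efficiency ε = 0.51: R = ε·F/W = 0.51 × 481.4 / 67000 m = 3.664e-03 mm/s.
R = 3.664e-03 × 3600 = 13.2 mm/hr.

R ≈ 13.2 mm/hr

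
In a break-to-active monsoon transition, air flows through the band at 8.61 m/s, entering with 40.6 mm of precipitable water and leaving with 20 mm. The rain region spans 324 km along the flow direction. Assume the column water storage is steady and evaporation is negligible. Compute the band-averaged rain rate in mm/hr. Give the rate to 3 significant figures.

R ≈ 1.97 mm/hr

Column moisture flux per unit crosswind length is F = V × PW.
Inflow: F_in = 8.61 × 40.6 = 349.566 mm·m/s
Outflow: F_out = 8.61 × 20 = 172.2 mm·m/s
Steady-state rate R = (F_in − F_out)/L = (349.566 − 172.2) / 324000 m = 5.474e-04 mm/s.
R = 5.474e-04 × 3600 = 1.97 mm/hr.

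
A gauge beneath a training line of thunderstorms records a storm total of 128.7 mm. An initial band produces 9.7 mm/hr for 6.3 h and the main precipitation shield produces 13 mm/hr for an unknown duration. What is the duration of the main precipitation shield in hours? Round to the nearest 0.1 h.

duration ≈ 5.2 h

Known phases: 9.7 × 6.3 = 61.11 mm.
Remaining depth = 128.7 − 61.11 = 67.59 mm.
Duration = 67.59 / 13 = 5.2 h.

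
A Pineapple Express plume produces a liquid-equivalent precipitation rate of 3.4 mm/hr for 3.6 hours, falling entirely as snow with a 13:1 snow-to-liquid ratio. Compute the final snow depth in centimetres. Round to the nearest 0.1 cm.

snow depth ≈ 15.9 cm

Liquid-equivalent depth = 3.4 × 3.6 = 12.24 mm.
Snow depth = 12.24 mm × 13 = 159.12 mm = 15.9 cm.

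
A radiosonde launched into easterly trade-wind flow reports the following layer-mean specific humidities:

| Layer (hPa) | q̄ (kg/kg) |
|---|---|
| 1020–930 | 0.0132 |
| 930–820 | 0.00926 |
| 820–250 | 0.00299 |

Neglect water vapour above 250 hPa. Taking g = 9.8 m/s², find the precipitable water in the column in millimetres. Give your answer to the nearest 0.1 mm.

PW ≈ 39.9 mm

Precipitable water is the column-integrated vapour mass per unit area: PW = (1/g) Σ q̄ Δp, with q in kg/kg and Δp in Pa (1 kg/m² of water = 1 mm).
Layer 1020–930 hPa: Δp = 90 hPa = 9000 Pa, q̄ = 0.0132 kg/kg → 0.0132 × 9000 / 9.8 = 12.12 mm
Layer 930–820 hPa: Δp = 110 hPa = 11000 Pa, q̄ = 0.00926 kg/kg → 0.00926 × 11000 / 9.8 = 10.39 mm
Layer 820–250 hPa: Δp = 570 hPa = 57000 Pa, q̄ = 0.00299 kg/kg → 0.00299 × 57000 / 9.8 = 17.39 mm
PW = 12.12 + 10.39 + 17.39 = 39.90 ≈ 39.9 mm.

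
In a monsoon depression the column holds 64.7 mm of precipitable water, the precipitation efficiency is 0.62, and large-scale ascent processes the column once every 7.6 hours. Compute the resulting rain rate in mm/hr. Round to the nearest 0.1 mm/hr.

R ≈ 5.3 mm/hr

Each overturning extracts ε × PW = 0.62 × 64.7 = 40.114 mm.
Rate = ε·PW / τ = 40.114 / 7.6 h = 5.3 mm/hr.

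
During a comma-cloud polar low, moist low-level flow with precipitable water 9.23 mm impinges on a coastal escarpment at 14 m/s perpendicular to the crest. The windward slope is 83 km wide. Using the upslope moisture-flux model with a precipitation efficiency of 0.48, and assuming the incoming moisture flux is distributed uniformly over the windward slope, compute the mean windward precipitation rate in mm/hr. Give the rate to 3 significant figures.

Incoming column moisture flux per unit ridge length: F = V × PW = 14 × 9.23 = 129.22 mm·m/s.
Spread over the 83 km slope with efficiency ε = 0.48: R = ε·F/W = 0.48 × 129.22 / 83000 m = 7.473e-04 mm/s.
R = 7.473e-04 × 3600 = 2.69 mm/hr.

R ≈ 2.69 mm/hr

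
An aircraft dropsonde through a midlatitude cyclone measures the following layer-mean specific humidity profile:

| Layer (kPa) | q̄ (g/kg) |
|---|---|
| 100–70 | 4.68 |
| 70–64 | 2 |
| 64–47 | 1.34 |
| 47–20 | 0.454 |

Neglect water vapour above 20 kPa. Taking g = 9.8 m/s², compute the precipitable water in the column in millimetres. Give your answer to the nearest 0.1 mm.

Precipitable water is the column-integrated vapour mass per unit area: PW = (1/g) Σ q̄ Δp, with q in kg/kg and Δp in Pa (1 kg/m² of water = 1 mm).
Layer 100–70 kPa: Δp = 300 hPa = 30000 Pa, q̄ = 0.00468 kg/kg → 0.00468 × 30000 / 9.8 = 14.33 mm
Layer 70–64 kPa: Δp = 60 hPa = 6000 Pa, q̄ = 0.002 kg/kg → 0.002 × 6000 / 9.8 = 1.22 mm
Layer 64–47 kPa: Δp = 170 hPa = 17000 Pa, q̄ = 0.00134 kg/kg → 0.00134 × 17000 / 9.8 = 2.32 mm
Layer 47–20 kPa: Δp = 270 hPa = 27000 Pa, q̄ = 0.000454 kg/kg → 0.000454 × 27000 / 9.8 = 1.25 mm
PW = 14.33 + 1.22 + 2.32 + 1.25 = 19.12 ≈ 19.1 mm.

PW ≈ 19.1 mm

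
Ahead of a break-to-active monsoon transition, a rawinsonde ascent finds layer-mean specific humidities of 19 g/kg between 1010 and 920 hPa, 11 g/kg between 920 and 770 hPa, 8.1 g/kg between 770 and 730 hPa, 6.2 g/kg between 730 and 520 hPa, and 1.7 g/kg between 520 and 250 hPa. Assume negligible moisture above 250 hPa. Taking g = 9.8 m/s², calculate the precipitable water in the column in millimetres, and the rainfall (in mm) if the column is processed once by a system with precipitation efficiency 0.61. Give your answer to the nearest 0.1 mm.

Precipitable water is the column-integrated vapour mass per unit area: PW = (1/g) Σ q̄ Δp, with q in kg/kg and Δp in Pa (1 kg/m² of water = 1 mm).
Layer 1010–920 hPa: Δp = 90 hPa = 9000 Pa, q̄ = 0.019 kg/kg → 0.019 × 9000 / 9.8 = 17.45 mm
Layer 920–770 hPa: Δp = 150 hPa = 15000 Pa, q̄ = 0.011 kg/kg → 0.011 × 15000 / 9.8 = 16.84 mm
Layer 770–730 hPa: Δp = 40 hPa = 4000 Pa, q̄ = 0.0081 kg/kg → 0.0081 × 4000 / 9.8 = 3.31 mm
Layer 730–520 hPa: Δp = 210 hPa = 21000 Pa, q̄ = 0.0062 kg/kg → 0.0062 × 21000 / 9.8 = 13.29 mm
Layer 520–250 hPa: Δp = 270 hPa = 27000 Pa, q̄ = 0.0017 kg/kg → 0.0017 × 27000 / 9.8 = 4.68 mm
PW = 17.45 + 16.84 + 3.31 + 13.29 + 4.68 = 55.57 ≈ 55.6 mm.
Rainfall = ε × PW = 0.61 × 55.6 = 33.9 mm.

PW ≈ 55.6 mm; rainfall ≈ 33.9 mm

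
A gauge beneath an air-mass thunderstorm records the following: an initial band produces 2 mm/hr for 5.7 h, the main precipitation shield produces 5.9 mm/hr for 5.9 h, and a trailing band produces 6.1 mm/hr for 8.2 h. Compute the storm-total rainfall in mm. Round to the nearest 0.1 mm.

total ≈ 96.2 mm

Total = Σ Rᵢ Δtᵢ = 2 × 5.7 + 5.9 × 5.9 + 6.1 × 8.2
      = 11.4 + 34.81 + 50.02 = 96.2 mm.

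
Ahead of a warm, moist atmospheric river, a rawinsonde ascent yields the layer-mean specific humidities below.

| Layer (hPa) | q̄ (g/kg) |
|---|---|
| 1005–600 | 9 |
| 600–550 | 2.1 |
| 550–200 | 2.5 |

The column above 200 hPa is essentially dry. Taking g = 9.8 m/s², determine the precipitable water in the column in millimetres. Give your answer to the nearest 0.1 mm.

Precipitable water is the column-integrated vapour mass per unit area: PW = (1/g) Σ q̄ Δp, with q in kg/kg and Δp in Pa (1 kg/m² of water = 1 mm).
Layer 1005–600 hPa: Δp = 405 hPa = 40500 Pa, q̄ = 0.009 kg/kg → 0.009 × 40500 / 9.8 = 37.19 mm
Layer 600–550 hPa: Δp = 50 hPa = 5000 Pa, q̄ = 0.0021 kg/kg → 0.0021 × 5000 / 9.8 = 1.07 mm
Layer 550–200 hPa: Δp = 350 hPa = 35000 Pa, q̄ = 0.0025 kg/kg → 0.0025 × 35000 / 9.8 = 8.93 mm
PW = 37.19 + 1.07 + 8.93 = 47.19 ≈ 47.2 mm.

PW ≈ 47.2 mm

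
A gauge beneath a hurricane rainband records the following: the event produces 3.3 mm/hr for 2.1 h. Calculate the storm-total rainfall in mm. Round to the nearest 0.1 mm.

total ≈ 6.9 mm

Total = Σ Rᵢ Δtᵢ = 3.3 × 2.1
      = 6.93 = 6.9 mm.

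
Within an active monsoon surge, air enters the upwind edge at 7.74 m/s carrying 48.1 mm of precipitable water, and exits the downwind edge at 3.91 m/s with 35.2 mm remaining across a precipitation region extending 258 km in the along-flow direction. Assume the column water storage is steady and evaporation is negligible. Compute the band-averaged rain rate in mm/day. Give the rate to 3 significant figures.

Column moisture flux per unit crosswind length is F = V × PW.
Inflow: F_in = 7.74 × 48.1 = 372.294 mm·m/s
Outflow: F_out = 3.91 × 35.2 = 137.632 mm·m/s
Steady-state rate R = (F_in − F_out)/L = (372.294 − 137.632) / 258000 m = 9.095e-04 mm/s.
R = 9.095e-04 × 3600 × 24 = 78.6 mm/day.

R ≈ 78.6 mm/day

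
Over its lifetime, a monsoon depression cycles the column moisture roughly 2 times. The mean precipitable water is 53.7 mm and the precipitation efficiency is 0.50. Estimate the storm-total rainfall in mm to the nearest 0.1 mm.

rainfall ≈ 53.7 mm

Each cycle deposits ε × PW = 0.50 × 53.7 = 26.85 mm.
Over 2 cycles: 2 × 26.85 = 53.7 mm.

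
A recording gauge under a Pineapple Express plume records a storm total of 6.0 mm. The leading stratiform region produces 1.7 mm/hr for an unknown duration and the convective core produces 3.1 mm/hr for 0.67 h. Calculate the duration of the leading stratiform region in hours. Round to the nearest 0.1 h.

duration ≈ 2.3 h

Known phases: 3.1 × 0.67 = 2.077 mm.
Remaining depth = 6.0 − 2.077 = 3.923 mm.
Duration = 3.923 / 1.7 = 2.3 h.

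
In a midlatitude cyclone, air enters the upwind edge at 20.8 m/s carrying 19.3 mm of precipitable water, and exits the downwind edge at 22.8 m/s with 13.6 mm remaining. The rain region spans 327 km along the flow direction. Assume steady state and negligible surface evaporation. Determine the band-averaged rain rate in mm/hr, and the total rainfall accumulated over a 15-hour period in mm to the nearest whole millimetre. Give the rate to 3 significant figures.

Column moisture flux per unit crosswind length is F = V × PW.
Inflow: F_in = 20.8 × 19.3 = 401.44 mm·m/s
Outflow: F_out = 22.8 × 13.6 = 310.08 mm·m/s
Steady-state rate R = (F_in − F_out)/L = (401.44 − 310.08) / 327000 m = 2.794e-04 mm/s.
R = 2.794e-04 × 3600 = 1.01 mm/hr.
Over 15 h: total = 1.01 × 15 = 15.15 ≈ 15 mm.

R ≈ 1.01 mm/hr; total ≈ 15 mm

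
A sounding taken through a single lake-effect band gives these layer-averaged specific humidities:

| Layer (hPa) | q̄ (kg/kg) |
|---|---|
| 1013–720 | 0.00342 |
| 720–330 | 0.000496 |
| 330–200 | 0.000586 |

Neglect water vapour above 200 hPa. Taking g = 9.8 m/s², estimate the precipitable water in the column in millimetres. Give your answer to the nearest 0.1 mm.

PW ≈ 13.0 mm

Precipitable water is the column-integrated vapour mass per unit area: PW = (1/g) Σ q̄ Δp, with q in kg/kg and Δp in Pa (1 kg/m² of water = 1 mm).
Layer 1013–720 hPa: Δp = 293 hPa = 29300 Pa, q̄ = 0.00342 kg/kg → 0.00342 × 29300 / 9.8 = 10.23 mm
Layer 720–330 hPa: Δp = 390 hPa = 39000 Pa, q̄ = 0.000496 kg/kg → 0.000496 × 39000 / 9.8 = 1.97 mm
Layer 330–200 hPa: Δp = 130 hPa = 13000 Pa, q̄ = 0.000586 kg/kg → 0.000586 × 13000 / 9.8 = 0.78 mm
PW = 10.23 + 1.97 + 0.78 = 12.98 ≈ 13.0 mm.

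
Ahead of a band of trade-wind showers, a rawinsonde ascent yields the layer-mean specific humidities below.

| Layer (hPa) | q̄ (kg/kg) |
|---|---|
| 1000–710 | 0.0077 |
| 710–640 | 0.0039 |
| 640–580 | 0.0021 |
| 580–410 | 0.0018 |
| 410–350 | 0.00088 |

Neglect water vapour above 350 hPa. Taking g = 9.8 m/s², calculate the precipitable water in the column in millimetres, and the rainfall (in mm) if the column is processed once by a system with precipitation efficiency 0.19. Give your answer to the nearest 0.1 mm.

PW ≈ 30.5 mm; rainfall ≈ 5.8 mm

Precipitable water is the column-integrated vapour mass per unit area: PW = (1/g) Σ q̄ Δp, with q in kg/kg and Δp in Pa (1 kg/m² of water = 1 mm).
Layer 1000–710 hPa: Δp = 290 hPa = 29000 Pa, q̄ = 0.0077 kg/kg → 0.0077 × 29000 / 9.8 = 22.79 mm
Layer 710–640 hPa: Δp = 70 hPa = 7000 Pa, q̄ = 0.0039 kg/kg → 0.0039 × 7000 / 9.8 = 2.79 mm
Layer 640–580 hPa: Δp = 60 hPa = 6000 Pa, q̄ = 0.0021 kg/kg → 0.0021 × 6000 / 9.8 = 1.29 mm
Layer 580–410 hPa: Δp = 170 hPa = 17000 Pa, q̄ = 0.0018 kg/kg → 0.0018 × 17000 / 9.8 = 3.12 mm
Layer 410–350 hPa: Δp = 60 hPa = 6000 Pa, q̄ = 0.00088 kg/kg → 0.00088 × 6000 / 9.8 = 0.54 mm
PW = 22.79 + 2.79 + 1.29 + 3.12 + 0.54 = 30.53 ≈ 30.5 mm.
Rainfall = ε × PW = 0.19 × 30.5 = 5.8 mm.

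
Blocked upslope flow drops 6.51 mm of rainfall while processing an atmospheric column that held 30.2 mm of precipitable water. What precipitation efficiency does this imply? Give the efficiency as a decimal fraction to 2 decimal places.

ε = rainfall / PW = 6.51 / 30.2 = 0.22.

ε ≈ 0.22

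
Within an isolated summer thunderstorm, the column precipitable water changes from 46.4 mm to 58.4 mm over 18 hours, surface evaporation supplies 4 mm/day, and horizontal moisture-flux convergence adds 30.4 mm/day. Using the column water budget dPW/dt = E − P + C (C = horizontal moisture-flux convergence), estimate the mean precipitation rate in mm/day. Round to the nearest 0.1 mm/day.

dPW/dt = (58.4 − 46.4) mm / (18/24 day) = +16.000 mm/day.
P = E + C − dPW/dt = 4 + (30.4) − (+16.000) = 18.4 mm/day.

P ≈ 18.4 mm/day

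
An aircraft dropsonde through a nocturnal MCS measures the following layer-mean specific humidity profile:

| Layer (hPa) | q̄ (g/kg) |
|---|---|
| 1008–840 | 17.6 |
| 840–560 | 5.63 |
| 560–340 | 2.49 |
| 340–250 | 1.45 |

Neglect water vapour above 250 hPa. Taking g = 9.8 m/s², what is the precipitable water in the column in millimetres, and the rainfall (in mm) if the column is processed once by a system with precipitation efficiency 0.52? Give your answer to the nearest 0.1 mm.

Precipitable water is the column-integrated vapour mass per unit area: PW = (1/g) Σ q̄ Δp, with q in kg/kg and Δp in Pa (1 kg/m² of water = 1 mm).
Layer 1008–840 hPa: Δp = 168 hPa = 16800 Pa, q̄ = 0.0176 kg/kg → 0.0176 × 16800 / 9.8 = 30.17 mm
Layer 840–560 hPa: Δp = 280 hPa = 28000 Pa, q̄ = 0.00563 kg/kg → 0.00563 × 28000 / 9.8 = 16.09 mm
Layer 560–340 hPa: Δp = 220 hPa = 22000 Pa, q̄ = 0.00249 kg/kg → 0.00249 × 22000 / 9.8 = 5.59 mm
Layer 340–250 hPa: Δp = 90 hPa = 9000 Pa, q̄ = 0.00145 kg/kg → 0.00145 × 9000 / 9.8 = 1.33 mm
PW = 30.17 + 16.09 + 5.59 + 1.33 = 53.18 ≈ 53.2 mm.
Rainfall = ε × PW = 0.52 × 53.2 = 27.7 mm.

PW ≈ 53.2 mm; rainfall ≈ 27.7 mm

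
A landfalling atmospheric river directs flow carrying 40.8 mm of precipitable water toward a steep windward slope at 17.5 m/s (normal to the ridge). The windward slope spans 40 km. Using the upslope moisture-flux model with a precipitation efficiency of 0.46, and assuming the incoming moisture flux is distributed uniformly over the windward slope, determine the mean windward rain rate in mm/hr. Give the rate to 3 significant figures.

Incoming column moisture flux per unit ridge length: F = V × PW = 17.5 × 40.8 = 714 mm·m/s.
Spread over the 40 km slope with efficiency ε = 0.46: R = ε·F/W = 0.46 × 714 / 40000 m = 8.211e-03 mm/s.
R = 8.211e-03 × 3600 = 29.6 mm/hr.

R ≈ 29.6 mm/hr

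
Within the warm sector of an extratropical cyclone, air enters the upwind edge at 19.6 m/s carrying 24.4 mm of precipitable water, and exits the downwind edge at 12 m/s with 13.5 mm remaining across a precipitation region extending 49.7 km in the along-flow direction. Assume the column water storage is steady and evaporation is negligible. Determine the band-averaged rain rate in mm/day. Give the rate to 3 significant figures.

Column moisture flux per unit crosswind length is F = V × PW.
Inflow: F_in = 19.6 × 24.4 = 478.24 mm·m/s
Outflow: F_out = 12 × 13.5 = 162 mm·m/s
Steady-state rate R = (F_in − F_out)/L = (478.24 − 162) / 49700 m = 6.363e-03 mm/s.
R = 6.363e-03 × 3600 × 24 = 550 mm/day.

R ≈ 550 mm/day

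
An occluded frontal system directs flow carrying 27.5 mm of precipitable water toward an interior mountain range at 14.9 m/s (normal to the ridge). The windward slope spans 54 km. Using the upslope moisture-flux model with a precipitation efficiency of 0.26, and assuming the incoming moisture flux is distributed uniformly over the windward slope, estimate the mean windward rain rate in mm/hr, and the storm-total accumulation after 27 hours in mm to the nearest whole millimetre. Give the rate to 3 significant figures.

R ≈ 7.10 mm/hr; total ≈ 192 mm

Incoming column moisture flux per unit ridge length: F = V × PW = 14.9 × 27.5 = 409.75 mm·m/s.
Spread over the 54 km slope with efficiency ε = 0.26: R = ε·F/W = 0.26 × 409.75 / 54000 m = 1.973e-03 mm/s.
R = 1.973e-03 × 3600 = 7.10 mm/hr.
Over 27 h: total = 7.10 × 27 = 191.7 ≈ 192 mm.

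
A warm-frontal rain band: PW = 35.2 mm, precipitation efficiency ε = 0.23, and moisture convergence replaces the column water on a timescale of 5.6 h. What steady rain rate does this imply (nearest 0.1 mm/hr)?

R ≈ 1.4 mm/hr

Each overturning extracts ε × PW = 0.23 × 35.2 = 8.096 mm.
Rate = ε·PW / τ = 8.096 / 5.6 h = 1.4 mm/hr.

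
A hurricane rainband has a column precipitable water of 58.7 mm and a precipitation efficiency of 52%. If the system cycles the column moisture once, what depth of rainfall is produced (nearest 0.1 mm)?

Rainfall = ε × PW = 0.52 × 58.7 = 30.5 mm.

rainfall ≈ 30.5 mm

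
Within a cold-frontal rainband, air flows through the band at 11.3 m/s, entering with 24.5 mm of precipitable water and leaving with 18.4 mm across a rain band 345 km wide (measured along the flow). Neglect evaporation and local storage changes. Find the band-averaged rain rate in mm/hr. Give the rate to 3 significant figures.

Column moisture flux per unit crosswind length is F = V × PW.
Inflow: F_in = 11.3 × 24.5 = 276.85 mm·m/s
Outflow: F_out = 11.3 × 18.4 = 207.92 mm·m/s
Steady-state rate R = (F_in − F_out)/L = (276.85 − 207.92) / 345000 m = 1.998e-04 mm/s.
R = 1.998e-04 × 3600 = 0.719 mm/hr.

R ≈ 0.719 mm/hr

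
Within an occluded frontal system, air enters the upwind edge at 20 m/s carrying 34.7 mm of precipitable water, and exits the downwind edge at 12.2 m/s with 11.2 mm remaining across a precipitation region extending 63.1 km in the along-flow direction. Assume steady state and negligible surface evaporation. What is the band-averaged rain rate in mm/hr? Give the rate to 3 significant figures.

Column moisture flux per unit crosswind length is F = V × PW.
Inflow: F_in = 20 × 34.7 = 694 mm·m/s
Outflow: F_out = 12.2 × 11.2 = 136.64 mm·m/s
Steady-state rate R = (F_in − F_out)/L = (694 − 136.64) / 63100 m = 8.833e-03 mm/s.
R = 8.833e-03 × 3600 = 31.8 mm/hr.

R ≈ 31.8 mm/hr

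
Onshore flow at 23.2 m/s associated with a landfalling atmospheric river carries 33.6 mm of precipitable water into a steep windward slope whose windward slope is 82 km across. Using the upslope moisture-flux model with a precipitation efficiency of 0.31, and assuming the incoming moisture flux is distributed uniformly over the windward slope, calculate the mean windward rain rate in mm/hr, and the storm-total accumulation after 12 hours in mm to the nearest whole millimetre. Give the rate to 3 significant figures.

Incoming column moisture flux per unit ridge length: F = V × PW = 23.2 × 33.6 = 779.52 mm·m/s.
Spread over the 82 km slope with efficiency ε = 0.31: R = ε·F/W = 0.31 × 779.52 / 82000 m = 2.947e-03 mm/s.
R = 2.947e-03 × 3600 = 10.6 mm/hr.
Over 12 h: total = 10.6 × 12 = 127.2 ≈ 127 mm.

R ≈ 10.6 mm/hr; total ≈ 127 mm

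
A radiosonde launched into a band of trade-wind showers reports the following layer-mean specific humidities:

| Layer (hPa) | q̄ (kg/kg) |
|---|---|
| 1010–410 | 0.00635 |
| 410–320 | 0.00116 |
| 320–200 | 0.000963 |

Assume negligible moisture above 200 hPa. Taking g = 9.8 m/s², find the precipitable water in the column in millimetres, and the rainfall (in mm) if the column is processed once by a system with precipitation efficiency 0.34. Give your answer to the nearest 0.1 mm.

Precipitable water is the column-integrated vapour mass per unit area: PW = (1/g) Σ q̄ Δp, with q in kg/kg and Δp in Pa (1 kg/m² of water = 1 mm).
Layer 1010–410 hPa: Δp = 600 hPa = 60000 Pa, q̄ = 0.00635 kg/kg → 0.00635 × 60000 / 9.8 = 38.88 mm
Layer 410–320 hPa: Δp = 90 hPa = 9000 Pa, q̄ = 0.00116 kg/kg → 0.00116 × 9000 / 9.8 = 1.07 mm
Layer 320–200 hPa: Δp = 120 hPa = 12000 Pa, q̄ = 0.000963 kg/kg → 0.000963 × 12000 / 9.8 = 1.18 mm
PW = 38.88 + 1.07 + 1.18 = 41.13 ≈ 41.1 mm.
Rainfall = ε × PW = 0.34 × 41.1 = 14.0 mm.

PW ≈ 41.1 mm; rainfall ≈ 14.0 mm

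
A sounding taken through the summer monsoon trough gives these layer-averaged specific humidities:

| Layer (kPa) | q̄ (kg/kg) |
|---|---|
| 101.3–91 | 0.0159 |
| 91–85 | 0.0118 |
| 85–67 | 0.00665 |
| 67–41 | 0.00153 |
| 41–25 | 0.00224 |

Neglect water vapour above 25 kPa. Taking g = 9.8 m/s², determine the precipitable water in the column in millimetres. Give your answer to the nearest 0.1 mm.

Precipitable water is the column-integrated vapour mass per unit area: PW = (1/g) Σ q̄ Δp, with q in kg/kg and Δp in Pa (1 kg/m² of water = 1 mm).
Layer 101.3–91 kPa: Δp = 103 hPa = 10300 Pa, q̄ = 0.0159 kg/kg → 0.0159 × 10300 / 9.8 = 16.71 mm
Layer 91–85 kPa: Δp = 60 hPa = 6000 Pa, q̄ = 0.0118 kg/kg → 0.0118 × 6000 / 9.8 = 7.22 mm
Layer 85–67 kPa: Δp = 180 hPa = 18000 Pa, q̄ = 0.00665 kg/kg → 0.00665 × 18000 / 9.8 = 12.21 mm
Layer 67–41 kPa: Δp = 260 hPa = 26000 Pa, q̄ = 0.00153 kg/kg → 0.00153 × 26000 / 9.8 = 4.06 mm
Layer 41–25 kPa: Δp = 160 hPa = 16000 Pa, q̄ = 0.00224 kg/kg → 0.00224 × 16000 / 9.8 = 3.66 mm
PW = 16.71 + 7.22 + 12.21 + 4.06 + 3.66 = 43.86 ≈ 43.9 mm.

PW ≈ 43.9 mm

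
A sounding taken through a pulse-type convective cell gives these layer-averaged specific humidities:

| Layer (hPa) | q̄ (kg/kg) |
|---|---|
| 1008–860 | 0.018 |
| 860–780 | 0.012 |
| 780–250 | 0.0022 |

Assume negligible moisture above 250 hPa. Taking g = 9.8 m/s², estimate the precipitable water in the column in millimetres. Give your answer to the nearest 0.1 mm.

PW ≈ 48.9 mm

Precipitable water is the column-integrated vapour mass per unit area: PW = (1/g) Σ q̄ Δp, with q in kg/kg and Δp in Pa (1 kg/m² of water = 1 mm).
Layer 1008–860 hPa: Δp = 148 hPa = 14800 Pa, q̄ = 0.018 kg/kg → 0.018 × 14800 / 9.8 = 27.18 mm
Layer 860–780 hPa: Δp = 80 hPa = 8000 Pa, q̄ = 0.012 kg/kg → 0.012 × 8000 / 9.8 = 9.80 mm
Layer 780–250 hPa: Δp = 530 hPa = 53000 Pa, q̄ = 0.0022 kg/kg → 0.0022 × 53000 / 9.8 = 11.90 mm
PW = 27.18 + 9.80 + 11.90 = 48.88 ≈ 48.9 mm.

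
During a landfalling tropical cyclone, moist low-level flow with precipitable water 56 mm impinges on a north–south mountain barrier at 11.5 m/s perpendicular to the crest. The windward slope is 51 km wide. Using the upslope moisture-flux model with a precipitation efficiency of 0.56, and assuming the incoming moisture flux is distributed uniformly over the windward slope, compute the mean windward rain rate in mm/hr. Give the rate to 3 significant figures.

Incoming column moisture flux per unit ridge length: F = V × PW = 11.5 × 56 = 644 mm·m/s.
Spread over the 51 km slope with efficiency ε = 0.56: R = ε·F/W = 0.56 × 644 / 51000 m = 7.071e-03 mm/s.
R = 7.071e-03 × 3600 = 25.5 mm/hr.

R ≈ 25.5 mm/hr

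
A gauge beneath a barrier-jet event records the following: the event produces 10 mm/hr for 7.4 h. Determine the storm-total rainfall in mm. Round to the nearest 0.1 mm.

Total = Σ Rᵢ Δtᵢ = 10 × 7.4
      = 74 = 74.0 mm.

total ≈ 74.0 mm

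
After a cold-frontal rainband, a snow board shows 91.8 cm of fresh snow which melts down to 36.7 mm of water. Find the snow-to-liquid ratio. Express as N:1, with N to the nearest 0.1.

Ratio = snow depth / SWE = 918 mm / 36.7 mm = 25.0, i.e. 25.0:1.

ratio ≈ 25.0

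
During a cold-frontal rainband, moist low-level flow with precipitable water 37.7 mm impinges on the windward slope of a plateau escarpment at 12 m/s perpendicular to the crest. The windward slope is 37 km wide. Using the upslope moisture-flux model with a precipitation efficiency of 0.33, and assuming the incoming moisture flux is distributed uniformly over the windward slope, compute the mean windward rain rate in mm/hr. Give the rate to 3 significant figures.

Incoming column moisture flux per unit ridge length: F = V × PW = 12 × 37.7 = 452.4 mm·m/s.
Spread over the 37 km slope with efficiency ε = 0.33: R = ε·F/W = 0.33 × 452.4 / 37000 m = 4.035e-03 mm/s.
R = 4.035e-03 × 3600 = 14.5 mm/hr.

R ≈ 14.5 mm/hr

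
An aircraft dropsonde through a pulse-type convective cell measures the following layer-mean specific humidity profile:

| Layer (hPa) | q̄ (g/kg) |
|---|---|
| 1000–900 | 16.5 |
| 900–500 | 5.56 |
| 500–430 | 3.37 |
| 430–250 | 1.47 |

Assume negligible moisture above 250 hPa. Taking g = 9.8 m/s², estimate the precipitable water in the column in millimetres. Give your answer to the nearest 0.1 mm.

PW ≈ 44.6 mm

Precipitable water is the column-integrated vapour mass per unit area: PW = (1/g) Σ q̄ Δp, with q in kg/kg and Δp in Pa (1 kg/m² of water = 1 mm).
Layer 1000–900 hPa: Δp = 100 hPa = 10000 Pa, q̄ = 0.0165 kg/kg → 0.0165 × 10000 / 9.8 = 16.84 mm
Layer 900–500 hPa: Δp = 400 hPa = 40000 Pa, q̄ = 0.00556 kg/kg → 0.00556 × 40000 / 9.8 = 22.69 mm
Layer 500–430 hPa: Δp = 70 hPa = 7000 Pa, q̄ = 0.00337 kg/kg → 0.00337 × 7000 / 9.8 = 2.41 mm
Layer 430–250 hPa: Δp = 180 hPa = 18000 Pa, q̄ = 0.00147 kg/kg → 0.00147 × 18000 / 9.8 = 2.70 mm
PW = 16.84 + 22.69 + 2.41 + 2.70 = 44.64 ≈ 44.6 mm.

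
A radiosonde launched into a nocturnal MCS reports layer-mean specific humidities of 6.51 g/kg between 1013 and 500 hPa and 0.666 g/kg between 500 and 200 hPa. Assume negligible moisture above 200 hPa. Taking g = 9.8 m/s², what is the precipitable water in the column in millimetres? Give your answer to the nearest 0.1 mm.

Precipitable water is the column-integrated vapour mass per unit area: PW = (1/g) Σ q̄ Δp, with q in kg/kg and Δp in Pa (1 kg/m² of water = 1 mm).
Layer 1013–500 hPa: Δp = 513 hPa = 51300 Pa, q̄ = 0.00651 kg/kg → 0.00651 × 51300 / 9.8 = 34.08 mm
Layer 500–200 hPa: Δp = 300 hPa = 30000 Pa, q̄ = 0.000666 kg/kg → 0.000666 × 30000 / 9.8 = 2.04 mm
PW = 34.08 + 2.04 = 36.12 ≈ 36.1 mm.

PW ≈ 36.1 mm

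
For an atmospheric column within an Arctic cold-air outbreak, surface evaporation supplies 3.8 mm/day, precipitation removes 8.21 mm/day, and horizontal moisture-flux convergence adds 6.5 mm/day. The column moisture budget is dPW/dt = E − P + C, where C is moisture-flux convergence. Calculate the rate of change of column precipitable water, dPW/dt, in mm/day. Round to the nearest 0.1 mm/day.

dPW/dt = E − P + C = 3.8 − 8.21 + (6.5) = 2.1 mm/day.

dPW/dt ≈ 2.1 mm/day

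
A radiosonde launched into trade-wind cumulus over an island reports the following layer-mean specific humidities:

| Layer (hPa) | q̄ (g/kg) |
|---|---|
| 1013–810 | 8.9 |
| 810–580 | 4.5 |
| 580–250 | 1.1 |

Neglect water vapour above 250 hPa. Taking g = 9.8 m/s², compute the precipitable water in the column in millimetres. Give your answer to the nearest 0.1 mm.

PW ≈ 32.7 mm

Precipitable water is the column-integrated vapour mass per unit area: PW = (1/g) Σ q̄ Δp, with q in kg/kg and Δp in Pa (1 kg/m² of water = 1 mm).
Layer 1013–810 hPa: Δp = 203 hPa = 20300 Pa, q̄ = 0.0089 kg/kg → 0.0089 × 20300 / 9.8 = 18.44 mm
Layer 810–580 hPa: Δp = 230 hPa = 23000 Pa, q̄ = 0.0045 kg/kg → 0.0045 × 23000 / 9.8 = 10.56 mm
Layer 580–250 hPa: Δp = 330 hPa = 33000 Pa, q̄ = 0.0011 kg/kg → 0.0011 × 33000 / 9.8 = 3.70 mm
PW = 18.44 + 10.56 + 3.70 = 32.70 ≈ 32.7 mm.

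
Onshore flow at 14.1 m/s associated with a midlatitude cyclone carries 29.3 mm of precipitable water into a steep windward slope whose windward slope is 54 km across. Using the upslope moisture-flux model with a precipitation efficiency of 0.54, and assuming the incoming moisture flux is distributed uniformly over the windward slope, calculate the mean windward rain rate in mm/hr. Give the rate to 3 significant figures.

R ≈ 14.9 mm/hr

Incoming column moisture flux per unit ridge length: F = V × PW = 14.1 × 29.3 = 413.13 mm·m/s.
Spread over the 54 km slope with efficiency ε = 0.54: R = ε·F/W = 0.54 × 413.13 / 54000 m = 4.131e-03 mm/s.
R = 4.131e-03 × 3600 = 14.9 mm/hr.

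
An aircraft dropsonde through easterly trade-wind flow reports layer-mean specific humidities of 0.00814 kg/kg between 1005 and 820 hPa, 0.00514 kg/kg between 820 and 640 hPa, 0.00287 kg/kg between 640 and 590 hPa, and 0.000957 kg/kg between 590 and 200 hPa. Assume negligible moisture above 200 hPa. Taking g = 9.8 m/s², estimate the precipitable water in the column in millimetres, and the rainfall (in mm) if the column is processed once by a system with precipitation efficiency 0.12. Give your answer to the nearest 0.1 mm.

PW ≈ 30.1 mm; rainfall ≈ 3.6 mm

Precipitable water is the column-integrated vapour mass per unit area: PW = (1/g) Σ q̄ Δp, with q in kg/kg and Δp in Pa (1 kg/m² of water = 1 mm).
Layer 1005–820 hPa: Δp = 185 hPa = 18500 Pa, q̄ = 0.00814 kg/kg → 0.00814 × 18500 / 9.8 = 15.37 mm
Layer 820–640 hPa: Δp = 180 hPa = 18000 Pa, q̄ = 0.00514 kg/kg → 0.00514 × 18000 / 9.8 = 9.44 mm
Layer 640–590 hPa: Δp = 50 hPa = 5000 Pa, q̄ = 0.00287 kg/kg → 0.00287 × 5000 / 9.8 = 1.46 mm
Layer 590–200 hPa: Δp = 390 hPa = 39000 Pa, q̄ = 0.000957 kg/kg → 0.000957 × 39000 / 9.8 = 3.81 mm
PW = 15.37 + 9.44 + 1.46 + 3.81 = 30.08 ≈ 30.1 mm.
Rainfall = ε × PW = 0.12 × 30.1 = 3.6 mm.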